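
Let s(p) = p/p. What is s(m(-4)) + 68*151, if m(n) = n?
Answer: 10269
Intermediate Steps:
s(p) = 1
s(m(-4)) + 68*151 = 1 + 68*151 = 1 + 10268 = 10269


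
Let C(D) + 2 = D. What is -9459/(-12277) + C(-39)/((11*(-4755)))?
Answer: 495256352/642148485 ≈ 0.77125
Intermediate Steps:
C(D) = -2 + D
-9459/(-12277) + C(-39)/((11*(-4755))) = -9459/(-12277) + (-2 - 39)/((11*(-4755))) = -9459*(-1/12277) - 41/(-52305) = 9459/12277 - 41*(-1/52305) = 9459/12277 + 41/52305 = 495256352/642148485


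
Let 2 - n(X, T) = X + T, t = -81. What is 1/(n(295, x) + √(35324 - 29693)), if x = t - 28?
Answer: -184/28225 - √5631/28225 ≈ -0.0091777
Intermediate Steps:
x = -109 (x = -81 - 28 = -109)
n(X, T) = 2 - T - X (n(X, T) = 2 - (X + T) = 2 - (T + X) = 2 + (-T - X) = 2 - T - X)
1/(n(295, x) + √(35324 - 29693)) = 1/((2 - 1*(-109) - 1*295) + √(35324 - 29693)) = 1/((2 + 109 - 295) + √5631) = 1/(-184 + √5631)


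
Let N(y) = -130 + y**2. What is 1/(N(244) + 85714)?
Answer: 1/145120 ≈ 6.8908e-6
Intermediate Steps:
1/(N(244) + 85714) = 1/((-130 + 244**2) + 85714) = 1/((-130 + 59536) + 85714) = 1/(59406 + 85714) = 1/145120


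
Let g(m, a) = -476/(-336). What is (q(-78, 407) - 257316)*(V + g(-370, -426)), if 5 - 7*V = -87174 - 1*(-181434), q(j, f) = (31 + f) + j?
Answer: 3459548519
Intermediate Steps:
q(j, f) = 31 + f + j
g(m, a) = 17/12 (g(m, a) = -476*(-1/336) = 17/12)
V = -13465 (V = 5/7 - (-87174 - 1*(-181434))/7 = 5/7 - (-87174 + 181434)/7 = 5/7 - 1/7*94260 = 5/7 - 94260/7 = -13465)
(q(-78, 407) - 257316)*(V + g(-370, -426)) = ((31 + 407 - 78) - 257316)*(-13465 + 17/12) = (360 - 257316)*(-161563/12) = -256956*(-161563/12) = 3459548519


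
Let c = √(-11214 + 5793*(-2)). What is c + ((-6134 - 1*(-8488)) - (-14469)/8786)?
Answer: 20696713/8786 + 20*I*√57 ≈ 2355.6 + 151.0*I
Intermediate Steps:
c = 20*I*√57 (c = √(-11214 - 11586) = √(-22800) = 20*I*√57 ≈ 151.0*I)
c + ((-6134 - 1*(-8488)) - (-14469)/8786) = 20*I*√57 + ((-6134 - 1*(-8488)) - (-14469)/8786) = 20*I*√57 + ((-6134 + 8488) - (-14469)/8786) = 20*I*√57 + (2354 - 1*(-14469/8786)) = 20*I*√57 + (2354 + 14469/8786) = 20*I*√57 + 20696713/8786 = 20696713/8786 + 20*I*√57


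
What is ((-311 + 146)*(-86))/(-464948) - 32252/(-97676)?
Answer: 154653187/516071146 ≈ 0.29967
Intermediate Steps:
((-311 + 146)*(-86))/(-464948) - 32252/(-97676) = -165*(-86)*(-1/464948) - 32252*(-1/97676) = 14190*(-1/464948) + 8063/24419 = -645/21134 + 8063/24419 = 154653187/516071146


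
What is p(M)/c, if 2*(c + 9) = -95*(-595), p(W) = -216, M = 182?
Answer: -432/56507 ≈ -0.0076451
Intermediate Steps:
c = 56507/2 (c = -9 + (-95*(-595))/2 = -9 + (½)*56525 = -9 + 56525/2 = 56507/2 ≈ 28254.)
p(M)/c = -216/56507/2 = -216*2/56507 = -432/56507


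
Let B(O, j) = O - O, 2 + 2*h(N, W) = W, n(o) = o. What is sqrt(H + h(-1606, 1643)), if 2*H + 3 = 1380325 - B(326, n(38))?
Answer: sqrt(2763926)/2 ≈ 831.25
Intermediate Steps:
h(N, W) = -1 + W/2
B(O, j) = 0
H = 690161 (H = -3/2 + (1380325 - 1*0)/2 = -3/2 + (1380325 + 0)/2 = -3/2 + (1/2)*1380325 = -3/2 + 1380325/2 = 690161)
sqrt(H + h(-1606, 1643)) = sqrt(690161 + (-1 + (1/2)*1643)) = sqrt(690161 + (-1 + 1643/2)) = sqrt(690161 + 1641/2) = sqrt(1381963/2) = sqrt(2763926)/2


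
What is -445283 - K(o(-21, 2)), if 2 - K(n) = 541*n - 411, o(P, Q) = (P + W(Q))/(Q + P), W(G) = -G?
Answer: -8455781/19 ≈ -4.4504e+5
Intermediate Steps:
o(P, Q) = (P - Q)/(P + Q) (o(P, Q) = (P - Q)/(Q + P) = (P - Q)/(P + Q))
K(n) = 413 - 541*n (K(n) = 2 - (541*n - 411) = 2 - (-411 + 541*n) = 2 + (411 - 541*n) = 413 - 541*n)
-445283 - K(o(-21, 2)) = -445283 - (413 - 541*(-21 - 1*2)/(-21 + 2)) = -445283 - (413 - 541*(-21 - 2)/(-19)) = -445283 - (413 - (-541)*(-23)/19) = -445283 - (413 - 541*23/19) = -445283 - (413 - 12443/19) = -445283 - 1*(-4596/19) = -445283 + 4596/19 = -8455781/19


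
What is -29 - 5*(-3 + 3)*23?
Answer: -29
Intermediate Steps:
-29 - 5*(-3 + 3)*23 = -29 - 5*0*23 = -29 + 0*23 = -29 + 0 = -29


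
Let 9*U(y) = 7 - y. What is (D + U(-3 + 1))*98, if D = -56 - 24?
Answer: -7742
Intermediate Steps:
U(y) = 7/9 - y/9 (U(y) = (7 - y)/9 = 7/9 - y/9)
D = -80
(D + U(-3 + 1))*98 = (-80 + (7/9 - (-3 + 1)/9))*98 = (-80 + (7/9 - ⅑*(-2)))*98 = (-80 + (7/9 + 2/9))*98 = (-80 + 1)*98 = -79*98 = -7742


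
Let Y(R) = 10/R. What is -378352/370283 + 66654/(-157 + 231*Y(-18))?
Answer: -37183199279/158481124 ≈ -234.62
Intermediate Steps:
-378352/370283 + 66654/(-157 + 231*Y(-18)) = -378352/370283 + 66654/(-157 + 231*(10/(-18))) = -378352*1/370283 + 66654/(-157 + 231*(10*(-1/18))) = -378352/370283 + 66654/(-157 + 231*(-5/9)) = -378352/370283 + 66654/(-157 - 385/3) = -378352/370283 + 66654/(-856/3) = -378352/370283 + 66654*(-3/856) = -378352/370283 - 99981/428 = -37183199279/158481124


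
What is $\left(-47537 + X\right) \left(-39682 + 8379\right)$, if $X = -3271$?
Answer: $1590442824$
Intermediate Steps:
$\left(-47537 + X\right) \left(-39682 + 8379\right) = \left(-47537 - 3271\right) \left(-39682 + 8379\right) = \left(-50808\right) \left(-31303\right) = 1590442824$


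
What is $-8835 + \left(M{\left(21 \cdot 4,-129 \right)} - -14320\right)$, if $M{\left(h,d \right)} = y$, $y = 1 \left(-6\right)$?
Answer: $5479$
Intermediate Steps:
$y = -6$
$M{\left(h,d \right)} = -6$
$-8835 + \left(M{\left(21 \cdot 4,-129 \right)} - -14320\right) = -8835 - -14314 = -8835 + \left(-6 + 14320\right) = -8835 + 14314 = 5479$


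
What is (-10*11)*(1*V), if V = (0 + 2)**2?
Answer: -440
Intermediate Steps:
V = 4 (V = 2**2 = 4)
(-10*11)*(1*V) = (-10*11)*(1*4) = -110*4 = -440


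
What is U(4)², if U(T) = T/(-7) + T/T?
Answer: 9/49 ≈ 0.18367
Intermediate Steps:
U(T) = 1 - T/7 (U(T) = T*(-⅐) + 1 = -T/7 + 1 = 1 - T/7)
U(4)² = (1 - ⅐*4)² = (1 - 4/7)² = (3/7)² = 9/49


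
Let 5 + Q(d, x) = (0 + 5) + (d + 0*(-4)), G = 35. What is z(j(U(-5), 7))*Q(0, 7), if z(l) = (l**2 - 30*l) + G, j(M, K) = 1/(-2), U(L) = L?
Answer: 0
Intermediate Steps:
Q(d, x) = d (Q(d, x) = -5 + ((0 + 5) + (d + 0*(-4))) = -5 + (5 + (d + 0)) = -5 + (5 + d) = d)
j(M, K) = -1/2
z(l) = 35 + l**2 - 30*l (z(l) = (l**2 - 30*l) + 35 = 35 + l**2 - 30*l)
z(j(U(-5), 7))*Q(0, 7) = (35 + (-1/2)**2 - 30*(-1/2))*0 = (35 + 1/4 + 15)*0 = (201/4)*0 = 0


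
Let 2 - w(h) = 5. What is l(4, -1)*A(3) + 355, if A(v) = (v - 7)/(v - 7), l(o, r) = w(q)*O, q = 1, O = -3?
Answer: 364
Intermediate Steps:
w(h) = -3 (w(h) = 2 - 1*5 = 2 - 5 = -3)
l(o, r) = 9 (l(o, r) = -3*(-3) = 9)
A(v) = 1 (A(v) = (-7 + v)/(-7 + v) = 1)
l(4, -1)*A(3) + 355 = 9*1 + 355 = 9 + 355 = 364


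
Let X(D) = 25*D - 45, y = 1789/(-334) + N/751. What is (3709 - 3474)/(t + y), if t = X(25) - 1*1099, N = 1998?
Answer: -58945990/130859053 ≈ -0.45045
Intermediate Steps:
y = -676207/250834 (y = 1789/(-334) + 1998/751 = 1789*(-1/334) + 1998*(1/751) = -1789/334 + 1998/751 = -676207/250834 ≈ -2.6958)
X(D) = -45 + 25*D
t = -519 (t = (-45 + 25*25) - 1*1099 = (-45 + 625) - 1099 = 580 - 1099 = -519)
(3709 - 3474)/(t + y) = (3709 - 3474)/(-519 - 676207/250834) = 235/(-130859053/250834) = 235*(-250834/130859053) = -58945990/130859053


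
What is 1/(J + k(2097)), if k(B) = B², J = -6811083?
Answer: -1/2413674 ≈ -4.1431e-7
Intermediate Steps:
1/(J + k(2097)) = 1/(-6811083 + 2097²) = 1/(-6811083 + 4397409) = 1/(-2413674) = -1/2413674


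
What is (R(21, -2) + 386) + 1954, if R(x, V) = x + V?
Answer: 2359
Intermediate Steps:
R(x, V) = V + x
(R(21, -2) + 386) + 1954 = ((-2 + 21) + 386) + 1954 = (19 + 386) + 1954 = 405 + 1954 = 2359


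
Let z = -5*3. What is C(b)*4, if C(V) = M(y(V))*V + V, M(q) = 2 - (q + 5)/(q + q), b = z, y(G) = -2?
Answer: -225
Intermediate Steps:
z = -15
b = -15
M(q) = 2 - (5 + q)/(2*q)
C(V) = 15*V/4 (C(V) = ((1/2)*(-5 + 3*(-2))/(-2))*V + V = ((1/2)*(-1/2)*(-5 - 6))*V + V = ((1/2)*(-1/2)*(-11))*V + V = 11*V/4 + V = 15*V/4)
C(b)*4 = ((15/4)*(-15))*4 = -225/4*4 = -225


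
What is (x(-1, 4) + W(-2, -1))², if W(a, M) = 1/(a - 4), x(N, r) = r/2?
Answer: 121/36 ≈ 3.3611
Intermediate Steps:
x(N, r) = r/2 (x(N, r) = r*(½) = r/2)
W(a, M) = 1/(-4 + a)
(x(-1, 4) + W(-2, -1))² = ((½)*4 + 1/(-4 - 2))² = (2 + 1/(-6))² = (2 - ⅙)² = (11/6)² = 121/36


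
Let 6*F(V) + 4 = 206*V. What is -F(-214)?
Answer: 7348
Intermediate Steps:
F(V) = -⅔ + 103*V/3 (F(V) = -⅔ + (206*V)/6 = -⅔ + 103*V/3)
-F(-214) = -(-⅔ + (103/3)*(-214)) = -(-⅔ - 22042/3) = -1*(-7348) = 7348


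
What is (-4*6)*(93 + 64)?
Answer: -3768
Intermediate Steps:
(-4*6)*(93 + 64) = -24*157 = -3768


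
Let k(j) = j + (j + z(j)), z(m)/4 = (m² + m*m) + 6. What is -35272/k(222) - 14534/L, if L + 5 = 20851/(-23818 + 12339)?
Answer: 304879621633/142994565 ≈ 2132.1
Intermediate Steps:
z(m) = 24 + 8*m² (z(m) = 4*((m² + m*m) + 6) = 4*((m² + m²) + 6) = 4*(2*m² + 6) = 4*(6 + 2*m²) = 24 + 8*m²)
k(j) = 24 + 2*j + 8*j² (k(j) = j + (j + (24 + 8*j²)) = j + (24 + j + 8*j²) = 24 + 2*j + 8*j²)
L = -78246/11479 (L = -5 + 20851/(-23818 + 12339) = -5 + 20851/(-11479) = -5 + 20851*(-1/11479) = -5 - 20851/11479 = -78246/11479 ≈ -6.8164)
-35272/k(222) - 14534/L = -35272/(24 + 2*222 + 8*222²) - 14534/(-78246/11479) = -35272/(24 + 444 + 8*49284) - 14534*(-11479/78246) = -35272/(24 + 444 + 394272) + 83417893/39123 = -35272/394740 + 83417893/39123 = -35272*1/394740 + 83417893/39123 = -8818/98685 + 83417893/39123 = 304879621633/142994565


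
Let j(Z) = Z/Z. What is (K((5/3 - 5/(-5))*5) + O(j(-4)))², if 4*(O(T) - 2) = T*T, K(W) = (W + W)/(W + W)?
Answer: 169/16 ≈ 10.563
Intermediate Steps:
j(Z) = 1
K(W) = 1 (K(W) = (2*W)/((2*W)) = (2*W)*(1/(2*W)) = 1)
O(T) = 2 + T²/4 (O(T) = 2 + (T*T)/4 = 2 + T²/4)
(K((5/3 - 5/(-5))*5) + O(j(-4)))² = (1 + (2 + (¼)*1²))² = (1 + (2 + (¼)*1))² = (1 + (2 + ¼))² = (1 + 9/4)² = (13/4)² = 169/16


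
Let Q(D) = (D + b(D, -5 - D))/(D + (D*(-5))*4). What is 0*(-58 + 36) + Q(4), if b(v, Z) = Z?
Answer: 5/76 ≈ 0.065789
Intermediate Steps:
Q(D) = 5/(19*D) (Q(D) = (D + (-5 - D))/(D + (D*(-5))*4) = -5/(D - 5*D*4) = -5/(D - 20*D) = -5*(-1/(19*D)) = -(-5)/(19*D) = 5/(19*D))
0*(-58 + 36) + Q(4) = 0*(-58 + 36) + (5/19)/4 = 0*(-22) + (5/19)*(1/4) = 0 + 5/76 = 5/76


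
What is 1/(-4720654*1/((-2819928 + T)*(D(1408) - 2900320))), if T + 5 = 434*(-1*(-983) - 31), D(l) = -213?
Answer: -6980901305745/4720654 ≈ -1.4788e+6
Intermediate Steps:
T = 413163 (T = -5 + 434*(-1*(-983) - 31) = -5 + 434*(983 - 31) = -5 + 434*952 = -5 + 413168 = 413163)
1/(-4720654*1/((-2819928 + T)*(D(1408) - 2900320))) = 1/(-4720654*1/((-2819928 + 413163)*(-213 - 2900320))) = 1/(-4720654/((-2900533*(-2406765)))) = 1/(-4720654/6980901305745) = -6980901305745/4720654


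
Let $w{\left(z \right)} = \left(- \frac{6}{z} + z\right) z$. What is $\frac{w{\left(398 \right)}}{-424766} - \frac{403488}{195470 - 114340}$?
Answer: $- \frac{46059703387}{8615316395} \approx -5.3463$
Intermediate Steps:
$w{\left(z \right)} = z \left(z - \frac{6}{z}\right)$ ($w{\left(z \right)} = \left(z - \frac{6}{z}\right) z = z \left(z - \frac{6}{z}\right)$)
$\frac{w{\left(398 \right)}}{-424766} - \frac{403488}{195470 - 114340} = \frac{-6 + 398^{2}}{-424766} - \frac{403488}{195470 - 114340} = \left(-6 + 158404\right) \left(- \frac{1}{424766}\right) - \frac{403488}{195470 - 114340} = 158398 \left(- \frac{1}{424766}\right) - \frac{403488}{81130} = - \frac{79199}{212383} - \frac{201744}{40565} = - \frac{46059703387}{8615316395}$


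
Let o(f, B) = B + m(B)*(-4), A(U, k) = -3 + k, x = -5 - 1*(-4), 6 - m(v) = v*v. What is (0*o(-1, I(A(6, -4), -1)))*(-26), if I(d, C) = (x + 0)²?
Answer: 0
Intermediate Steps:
m(v) = 6 - v² (m(v) = 6 - v*v = 6 - v²)
x = -1 (x = -5 + 4 = -1)
I(d, C) = 1 (I(d, C) = (-1 + 0)² = (-1)² = 1)
o(f, B) = -24 + B + 4*B² (o(f, B) = B + (6 - B²)*(-4) = B + (-24 + 4*B²) = -24 + B + 4*B²)
(0*o(-1, I(A(6, -4), -1)))*(-26) = (0*(-24 + 1 + 4*1²))*(-26) = (0*(-24 + 1 + 4*1))*(-26) = (0*(-24 + 1 + 4))*(-26) = (0*(-19))*(-26) = 0*(-26) = 0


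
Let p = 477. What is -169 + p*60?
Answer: 28451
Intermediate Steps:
-169 + p*60 = -169 + 477*60 = -169 + 28620 = 28451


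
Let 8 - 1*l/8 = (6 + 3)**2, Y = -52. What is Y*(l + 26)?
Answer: 29016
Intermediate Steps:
l = -584 (l = 64 - 8*(6 + 3)**2 = 64 - 8*9**2 = 64 - 8*81 = 64 - 648 = -584)
Y*(l + 26) = -52*(-584 + 26) = -52*(-558) = 29016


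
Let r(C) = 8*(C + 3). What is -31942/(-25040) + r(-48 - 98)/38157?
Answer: 595082567/477725640 ≈ 1.2457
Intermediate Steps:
r(C) = 24 + 8*C (r(C) = 8*(3 + C) = 24 + 8*C)
-31942/(-25040) + r(-48 - 98)/38157 = -31942/(-25040) + (24 + 8*(-48 - 98))/38157 = -31942*(-1/25040) + (24 + 8*(-146))*(1/38157) = 15971/12520 + (24 - 1168)*(1/38157) = 15971/12520 - 1144*1/38157 = 15971/12520 - 1144/38157 = 595082567/477725640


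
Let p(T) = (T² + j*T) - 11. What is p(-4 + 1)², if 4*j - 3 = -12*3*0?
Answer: 289/16 ≈ 18.063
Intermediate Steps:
j = ¾ (j = ¾ + (-12*3*0)/4 = ¾ + (-2*18*0)/4 = ¾ + (-36*0)/4 = ¾ + (¼)*0 = ¾ + 0 = ¾ ≈ 0.75000)
p(T) = -11 + T² + 3*T/4 (p(T) = (T² + 3*T/4) - 11 = -11 + T² + 3*T/4)
p(-4 + 1)² = (-11 + (-4 + 1)² + 3*(-4 + 1)/4)² = (-11 + (-3)² + (¾)*(-3))² = (-11 + 9 - 9/4)² = (-17/4)² = 289/16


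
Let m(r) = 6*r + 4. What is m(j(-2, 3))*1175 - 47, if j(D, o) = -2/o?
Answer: -47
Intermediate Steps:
m(r) = 4 + 6*r
m(j(-2, 3))*1175 - 47 = (4 + 6*(-2/3))*1175 - 47 = (4 + 6*(-2*⅓))*1175 - 47 = (4 + 6*(-⅔))*1175 - 47 = (4 - 4)*1175 - 47 = 0*1175 - 47 = 0 - 47 = -47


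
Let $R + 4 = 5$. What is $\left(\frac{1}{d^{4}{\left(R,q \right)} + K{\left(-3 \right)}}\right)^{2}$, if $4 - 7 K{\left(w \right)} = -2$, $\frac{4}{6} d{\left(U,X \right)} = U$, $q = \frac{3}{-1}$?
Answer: $\frac{12544}{439569} \approx 0.028537$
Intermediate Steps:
$R = 1$ ($R = -4 + 5 = 1$)
$q = -3$ ($q = 3 \left(-1\right) = -3$)
$d{\left(U,X \right)} = \frac{3 U}{2}$
$K{\left(w \right)} = \frac{6}{7}$ ($K{\left(w \right)} = \frac{4}{7} - - \frac{2}{7} = \frac{4}{7} + \frac{2}{7} = \frac{6}{7}$)
$\left(\frac{1}{d^{4}{\left(R,q \right)} + K{\left(-3 \right)}}\right)^{2} = \left(\frac{1}{\left(\frac{3}{2} \cdot 1\right)^{4} + \frac{6}{7}}\right)^{2} = \left(\frac{1}{\left(\frac{3}{2}\right)^{4} + \frac{6}{7}}\right)^{2} = \left(\frac{1}{\frac{81}{16} + \frac{6}{7}}\right)^{2} = \left(\frac{1}{\frac{663}{112}}\right)^{2} = \left(\frac{112}{663}\right)^{2} = \frac{12544}{439569}$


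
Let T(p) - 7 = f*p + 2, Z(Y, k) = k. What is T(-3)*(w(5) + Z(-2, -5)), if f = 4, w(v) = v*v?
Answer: -60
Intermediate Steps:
w(v) = v²
T(p) = 9 + 4*p (T(p) = 7 + (4*p + 2) = 7 + (2 + 4*p) = 9 + 4*p)
T(-3)*(w(5) + Z(-2, -5)) = (9 + 4*(-3))*(5² - 5) = (9 - 12)*(25 - 5) = -3*20 = -60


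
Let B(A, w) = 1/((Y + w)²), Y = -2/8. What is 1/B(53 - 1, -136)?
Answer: 297025/16 ≈ 18564.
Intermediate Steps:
Y = -¼ (Y = -2*⅛ = -¼ ≈ -0.25000)
B(A, w) = (-¼ + w)⁻² (B(A, w) = 1/((-¼ + w)²) = (-¼ + w)⁻²)
1/B(53 - 1, -136) = 1/(16/(-1 + 4*(-136))²) = 1/(16/(-1 - 544)²) = 1/(16/(-545)²) = 1/(16*(1/297025)) = 1/(16/297025) = 297025/16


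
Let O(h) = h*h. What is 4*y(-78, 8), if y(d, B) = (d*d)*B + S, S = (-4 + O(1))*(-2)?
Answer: 194712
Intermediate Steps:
O(h) = h**2
S = 6 (S = (-4 + 1**2)*(-2) = (-4 + 1)*(-2) = -3*(-2) = 6)
y(d, B) = 6 + B*d**2 (y(d, B) = (d*d)*B + 6 = d**2*B + 6 = B*d**2 + 6 = 6 + B*d**2)
4*y(-78, 8) = 4*(6 + 8*(-78)**2) = 4*(6 + 8*6084) = 4*(6 + 48672) = 4*48678 = 194712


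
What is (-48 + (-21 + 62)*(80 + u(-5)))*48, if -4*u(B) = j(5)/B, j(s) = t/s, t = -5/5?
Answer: 3877908/25 ≈ 1.5512e+5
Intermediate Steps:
t = -1 (t = -5*1/5 = -1)
j(s) = -1/s
u(B) = 1/(20*B) (u(B) = -(-1/5)/(4*B) = -(-1*1/5)/(4*B) = -(-1)/(20*B) = 1/(20*B))
(-48 + (-21 + 62)*(80 + u(-5)))*48 = (-48 + (-21 + 62)*(80 + (1/20)/(-5)))*48 = (-48 + 41*(80 + (1/20)*(-1/5)))*48 = (-48 + 41*(80 - 1/100))*48 = (-48 + 41*(7999/100))*48 = (-48 + 327959/100)*48 = (323159/100)*48 = 3877908/25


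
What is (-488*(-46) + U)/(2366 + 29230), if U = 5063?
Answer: 27511/31596 ≈ 0.87071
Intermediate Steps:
(-488*(-46) + U)/(2366 + 29230) = (-488*(-46) + 5063)/(2366 + 29230) = (22448 + 5063)/31596 = 27511*(1/31596) = 27511/31596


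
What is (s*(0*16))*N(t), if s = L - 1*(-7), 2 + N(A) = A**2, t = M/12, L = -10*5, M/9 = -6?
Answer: 0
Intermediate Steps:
M = -54 (M = 9*(-6) = -54)
L = -50
t = -9/2 (t = -54/12 = -54*1/12 = -9/2 ≈ -4.5000)
N(A) = -2 + A**2
s = -43 (s = -50 - 1*(-7) = -50 + 7 = -43)
(s*(0*16))*N(t) = (-0*16)*(-2 + (-9/2)**2) = (-43*0)*(-2 + 81/4) = 0*(73/4) = 0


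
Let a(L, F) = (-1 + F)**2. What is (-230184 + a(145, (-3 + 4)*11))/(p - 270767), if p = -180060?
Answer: 230084/450827 ≈ 0.51036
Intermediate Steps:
(-230184 + a(145, (-3 + 4)*11))/(p - 270767) = (-230184 + (-1 + (-3 + 4)*11)**2)/(-180060 - 270767) = (-230184 + (-1 + 1*11)**2)/(-450827) = (-230184 + (-1 + 11)**2)*(-1/450827) = (-230184 + 10**2)*(-1/450827) = (-230184 + 100)*(-1/450827) = -230084*(-1/450827) = 230084/450827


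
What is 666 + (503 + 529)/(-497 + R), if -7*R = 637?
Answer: 32548/49 ≈ 664.25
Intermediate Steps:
R = -91 (R = -⅐*637 = -91)
666 + (503 + 529)/(-497 + R) = 666 + (503 + 529)/(-497 - 91) = 666 + 1032/(-588) = 666 - 1/588*1032 = 666 - 86/49 = 32548/49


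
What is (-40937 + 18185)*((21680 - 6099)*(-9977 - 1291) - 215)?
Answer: 3994498632096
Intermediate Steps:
(-40937 + 18185)*((21680 - 6099)*(-9977 - 1291) - 215) = -22752*(15581*(-11268) - 215) = -22752*(-175566708 - 215) = -22752*(-175566923) = 3994498632096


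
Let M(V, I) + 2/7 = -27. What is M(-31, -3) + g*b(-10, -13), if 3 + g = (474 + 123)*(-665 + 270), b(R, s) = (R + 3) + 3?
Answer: 6602713/7 ≈ 9.4325e+5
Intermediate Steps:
M(V, I) = -191/7 (M(V, I) = -2/7 - 27 = -191/7)
b(R, s) = 6 + R (b(R, s) = (3 + R) + 3 = 6 + R)
g = -235818 (g = -3 + (474 + 123)*(-665 + 270) = -3 + 597*(-395) = -3 - 235815 = -235818)
M(-31, -3) + g*b(-10, -13) = -191/7 - 235818*(6 - 10) = -191/7 - 235818*(-4) = -191/7 + 943272 = 6602713/7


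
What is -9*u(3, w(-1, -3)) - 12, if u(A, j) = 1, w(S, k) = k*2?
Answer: -21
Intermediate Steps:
w(S, k) = 2*k
-9*u(3, w(-1, -3)) - 12 = -9*1 - 12 = -9 - 12 = -21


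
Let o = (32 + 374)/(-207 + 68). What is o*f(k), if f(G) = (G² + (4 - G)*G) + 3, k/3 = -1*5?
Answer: 23142/139 ≈ 166.49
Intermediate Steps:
k = -15 (k = 3*(-1*5) = 3*(-5) = -15)
o = -406/139 (o = 406/(-139) = 406*(-1/139) = -406/139 ≈ -2.9209)
f(G) = 3 + G² + G*(4 - G) (f(G) = (G² + G*(4 - G)) + 3 = 3 + G² + G*(4 - G))
o*f(k) = -406*(3 + 4*(-15))/139 = -406*(3 - 60)/139 = -406/139*(-57) = 23142/139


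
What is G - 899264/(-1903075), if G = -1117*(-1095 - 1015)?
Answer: 4485301274514/1903075 ≈ 2.3569e+6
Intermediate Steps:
G = 2356870 (G = -1117*(-2110) = 2356870)
G - 899264/(-1903075) = 2356870 - 899264/(-1903075) = 2356870 - 899264*(-1/1903075) = 2356870 + 899264/1903075 = 4485301274514/1903075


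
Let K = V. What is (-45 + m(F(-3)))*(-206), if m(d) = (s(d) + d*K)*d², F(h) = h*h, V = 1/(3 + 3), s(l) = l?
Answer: -165933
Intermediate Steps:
V = ⅙ (V = 1/6 = ⅙ ≈ 0.16667)
K = ⅙ ≈ 0.16667
F(h) = h²
m(d) = 7*d³/6 (m(d) = (d + d*(⅙))*d² = (d + d/6)*d² = (7*d/6)*d² = 7*d³/6)
(-45 + m(F(-3)))*(-206) = (-45 + 7*((-3)²)³/6)*(-206) = (-45 + (7/6)*9³)*(-206) = (-45 + (7/6)*729)*(-206) = (-45 + 1701/2)*(-206) = (1611/2)*(-206) = -165933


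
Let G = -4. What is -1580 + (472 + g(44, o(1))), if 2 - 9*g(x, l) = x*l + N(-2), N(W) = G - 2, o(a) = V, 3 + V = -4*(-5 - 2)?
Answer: -3688/3 ≈ -1229.3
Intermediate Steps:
V = 25 (V = -3 - 4*(-5 - 2) = -3 - 4*(-7) = -3 + 28 = 25)
o(a) = 25
N(W) = -6 (N(W) = -4 - 2 = -6)
g(x, l) = 8/9 - l*x/9 (g(x, l) = 2/9 - (x*l - 6)/9 = 2/9 - (l*x - 6)/9 = 2/9 - (-6 + l*x)/9 = 2/9 + (2/3 - l*x/9) = 8/9 - l*x/9)
-1580 + (472 + g(44, o(1))) = -1580 + (472 + (8/9 - 1/9*25*44)) = -1580 + (472 + (8/9 - 1100/9)) = -1580 + (472 - 364/3) = -1580 + 1052/3 = -3688/3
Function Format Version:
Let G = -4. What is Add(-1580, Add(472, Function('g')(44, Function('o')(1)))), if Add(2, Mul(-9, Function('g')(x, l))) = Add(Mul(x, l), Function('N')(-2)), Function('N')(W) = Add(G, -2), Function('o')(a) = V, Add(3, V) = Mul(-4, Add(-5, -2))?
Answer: Rational(-3688, 3) ≈ -1229.3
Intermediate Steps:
V = 25 (V = Add(-3, Mul(-4, Add(-5, -2))) = Add(-3, Mul(-4, -7)) = Add(-3, 28) = 25)
Function('o')(a) = 25
Function('N')(W) = -6 (Function('N')(W) = Add(-4, -2) = -6)
Function('g')(x, l) = Add(Rational(8, 9), Mul(Rational(-1, 9), l, x)) (Function('g')(x, l) = Add(Rational(2, 9), Mul(Rational(-1, 9), Add(Mul(x, l), -6))) = Add(Rational(2, 9), Mul(Rational(-1, 9), Add(Mul(l, x), -6))) = Add(Rational(2, 9), Mul(Rational(-1, 9), Add(-6, Mul(l, x)))) = Add(Rational(2, 9), Add(Rational(2, 3), Mul(Rational(-1, 9), l, x))) = Add(Rational(8, 9), Mul(Rational(-1, 9), l, x)))
Add(-1580, Add(472, Function('g')(44, Function('o')(1)))) = Add(-1580, Add(472, Add(Rational(8, 9), Mul(Rational(-1, 9), 25, 44)))) = Add(-1580, Add(472, Add(Rational(8, 9), Rational(-1100, 9)))) = Add(-1580, Add(472, Rational(-364, 3))) = Add(-1580, Rational(1052, 3)) = Rational(-3688, 3)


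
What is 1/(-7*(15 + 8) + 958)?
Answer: 1/797 ≈ 0.0012547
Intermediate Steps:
1/(-7*(15 + 8) + 958) = 1/(-7*23 + 958) = 1/(-161 + 958) = 1/797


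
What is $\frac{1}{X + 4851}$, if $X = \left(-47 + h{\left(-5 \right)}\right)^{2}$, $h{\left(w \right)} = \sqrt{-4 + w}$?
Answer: $\frac{7051}{49796125} + \frac{282 i}{49796125} \approx 0.0001416 + 5.6631 \cdot 10^{-6} i$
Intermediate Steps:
$X = \left(-47 + 3 i\right)^{2}$ ($X = \left(-47 + \sqrt{-4 - 5}\right)^{2} = \left(-47 + \sqrt{-9}\right)^{2} = \left(-47 + 3 i\right)^{2} \approx 2200.0 - 282.0 i$)
$\frac{1}{X + 4851} = \frac{1}{\left(2200 - 282 i\right) + 4851} = \frac{1}{7051 - 282 i} = \frac{7051 + 282 i}{49796125}$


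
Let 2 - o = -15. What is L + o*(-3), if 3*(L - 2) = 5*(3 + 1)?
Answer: -127/3 ≈ -42.333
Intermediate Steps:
o = 17 (o = 2 - 1*(-15) = 2 + 15 = 17)
L = 26/3 (L = 2 + (5*(3 + 1))/3 = 2 + (5*4)/3 = 2 + (⅓)*20 = 2 + 20/3 = 26/3 ≈ 8.6667)
L + o*(-3) = 26/3 + 17*(-3) = 26/3 - 51 = -127/3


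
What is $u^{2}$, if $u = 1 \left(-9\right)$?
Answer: $81$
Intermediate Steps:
$u = -9$
$u^{2} = \left(-9\right)^{2} = 81$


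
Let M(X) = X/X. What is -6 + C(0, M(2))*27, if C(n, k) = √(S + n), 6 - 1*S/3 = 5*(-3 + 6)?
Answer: -6 + 81*I*√3 ≈ -6.0 + 140.3*I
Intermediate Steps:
S = -27 (S = 18 - 15*(-3 + 6) = 18 - 15*3 = 18 - 3*15 = 18 - 45 = -27)
M(X) = 1
C(n, k) = √(-27 + n)
-6 + C(0, M(2))*27 = -6 + √(-27 + 0)*27 = -6 + √(-27)*27 = -6 + (3*I*√3)*27 = -6 + 81*I*√3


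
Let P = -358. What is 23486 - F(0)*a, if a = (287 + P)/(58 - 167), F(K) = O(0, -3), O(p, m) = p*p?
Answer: 23486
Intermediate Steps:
O(p, m) = p²
F(K) = 0 (F(K) = 0² = 0)
a = 71/109 (a = (287 - 358)/(58 - 167) = -71/(-109) = -71*(-1/109) = 71/109 ≈ 0.65138)
23486 - F(0)*a = 23486 - 0*71/109 = 23486 - 1*0 = 23486 + 0 = 23486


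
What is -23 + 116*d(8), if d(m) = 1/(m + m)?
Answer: -63/4 ≈ -15.750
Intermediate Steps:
d(m) = 1/(2*m)
-23 + 116*d(8) = -23 + 116*((1/2)/8) = -23 + 116*((1/2)*(1/8)) = -23 + 116*(1/16) = -23 + 29/4 = -63/4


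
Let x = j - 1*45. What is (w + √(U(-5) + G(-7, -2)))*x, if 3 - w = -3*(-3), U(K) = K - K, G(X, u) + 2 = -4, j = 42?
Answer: 18 - 3*I*√6 ≈ 18.0 - 7.3485*I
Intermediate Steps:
G(X, u) = -6 (G(X, u) = -2 - 4 = -6)
U(K) = 0
x = -3 (x = 42 - 1*45 = 42 - 45 = -3)
w = -6 (w = 3 - (-3)*(-3) = 3 - 1*9 = 3 - 9 = -6)
(w + √(U(-5) + G(-7, -2)))*x = (-6 + √(0 - 6))*(-3) = (-6 + √(-6))*(-3) = (-6 + I*√6)*(-3) = 18 - 3*I*√6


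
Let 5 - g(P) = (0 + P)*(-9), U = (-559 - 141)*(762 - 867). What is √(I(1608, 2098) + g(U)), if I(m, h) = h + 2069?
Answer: 2*√166418 ≈ 815.89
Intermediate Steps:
I(m, h) = 2069 + h
U = 73500 (U = -700*(-105) = 73500)
g(P) = 5 + 9*P (g(P) = 5 - (0 + P)*(-9) = 5 - P*(-9) = 5 - (-9)*P = 5 + 9*P)
√(I(1608, 2098) + g(U)) = √((2069 + 2098) + (5 + 9*73500)) = √(4167 + (5 + 661500)) = √(4167 + 661505) = √665672 = 2*√166418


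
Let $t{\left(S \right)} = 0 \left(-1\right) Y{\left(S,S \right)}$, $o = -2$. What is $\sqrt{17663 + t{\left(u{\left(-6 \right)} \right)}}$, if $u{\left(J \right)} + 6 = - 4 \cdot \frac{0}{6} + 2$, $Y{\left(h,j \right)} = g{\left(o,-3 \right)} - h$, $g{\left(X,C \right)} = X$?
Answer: $\sqrt{17663} \approx 132.9$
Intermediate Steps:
$Y{\left(h,j \right)} = -2 - h$
$u{\left(J \right)} = -4$ ($u{\left(J \right)} = -6 + \left(- 4 \cdot \frac{0}{6} + 2\right) = -6 + \left(- 4 \cdot 0 \cdot \frac{1}{6} + 2\right) = -6 + \left(\left(-4\right) 0 + 2\right) = -6 + \left(0 + 2\right) = -6 + 2 = -4$)
$t{\left(S \right)} = 0$ ($t{\left(S \right)} = 0 \left(-1\right) \left(-2 - S\right) = 0 \left(-2 - S\right) = 0$)
$\sqrt{17663 + t{\left(u{\left(-6 \right)} \right)}} = \sqrt{17663 + 0} = \sqrt{17663}$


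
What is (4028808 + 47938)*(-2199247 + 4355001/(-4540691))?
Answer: -40710815304866877788/4540691 ≈ -8.9658e+12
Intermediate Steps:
(4028808 + 47938)*(-2199247 + 4355001/(-4540691)) = 4076746*(-2199247 + 4355001*(-1/4540691)) = 4076746*(-2199247 - 4355001/4540691) = 4076746*(-9986105414678/4540691) = -40710815304866877788/4540691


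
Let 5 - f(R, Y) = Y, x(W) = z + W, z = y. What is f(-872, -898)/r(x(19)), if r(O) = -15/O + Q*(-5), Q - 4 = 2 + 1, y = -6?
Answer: -11739/470 ≈ -24.977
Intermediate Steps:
z = -6
x(W) = -6 + W
f(R, Y) = 5 - Y
Q = 7 (Q = 4 + (2 + 1) = 4 + 3 = 7)
r(O) = -35 - 15/O (r(O) = -15/O + 7*(-5) = -15/O - 35 = -35 - 15/O)
f(-872, -898)/r(x(19)) = (5 - 1*(-898))/(-35 - 15/(-6 + 19)) = (5 + 898)/(-35 - 15/13) = 903/(-35 - 15*1/13) = 903/(-35 - 15/13) = 903/(-470/13) = 903*(-13/470) = -11739/470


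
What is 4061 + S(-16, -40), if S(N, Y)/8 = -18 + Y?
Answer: 3597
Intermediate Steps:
S(N, Y) = -144 + 8*Y (S(N, Y) = 8*(-18 + Y) = -144 + 8*Y)
4061 + S(-16, -40) = 4061 + (-144 + 8*(-40)) = 4061 + (-144 - 320) = 4061 - 464 = 3597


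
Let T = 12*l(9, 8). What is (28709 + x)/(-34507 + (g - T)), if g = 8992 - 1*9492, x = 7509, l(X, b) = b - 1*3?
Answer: -36218/35067 ≈ -1.0328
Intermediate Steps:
l(X, b) = -3 + b (l(X, b) = b - 3 = -3 + b)
g = -500 (g = 8992 - 9492 = -500)
T = 60 (T = 12*(-3 + 8) = 12*5 = 60)
(28709 + x)/(-34507 + (g - T)) = (28709 + 7509)/(-34507 + (-500 - 1*60)) = 36218/(-34507 + (-500 - 60)) = 36218/(-34507 - 560) = 36218/(-35067) = 36218*(-1/35067) = -36218/35067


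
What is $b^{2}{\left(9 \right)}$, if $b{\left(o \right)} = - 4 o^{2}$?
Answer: $104976$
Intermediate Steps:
$b^{2}{\left(9 \right)} = \left(- 4 \cdot 9^{2}\right)^{2} = \left(\left(-4\right) 81\right)^{2} = \left(-324\right)^{2} = 104976$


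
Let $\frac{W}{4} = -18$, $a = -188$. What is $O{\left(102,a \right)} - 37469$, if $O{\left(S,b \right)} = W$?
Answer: $-37541$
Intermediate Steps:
$W = -72$ ($W = 4 \left(-18\right) = -72$)
$O{\left(S,b \right)} = -72$
$O{\left(102,a \right)} - 37469 = -72 - 37469 = -37541$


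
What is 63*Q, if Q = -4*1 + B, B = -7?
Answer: -693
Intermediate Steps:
Q = -11 (Q = -4*1 - 7 = -4 - 7 = -11)
63*Q = 63*(-11) = -693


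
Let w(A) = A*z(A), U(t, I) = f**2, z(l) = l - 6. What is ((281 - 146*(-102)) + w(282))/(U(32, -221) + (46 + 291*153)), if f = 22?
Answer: 93005/45053 ≈ 2.0643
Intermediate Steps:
z(l) = -6 + l
U(t, I) = 484 (U(t, I) = 22**2 = 484)
w(A) = A*(-6 + A)
((281 - 146*(-102)) + w(282))/(U(32, -221) + (46 + 291*153)) = ((281 - 146*(-102)) + 282*(-6 + 282))/(484 + (46 + 291*153)) = ((281 + 14892) + 282*276)/(484 + (46 + 44523)) = (15173 + 77832)/(484 + 44569) = 93005/45053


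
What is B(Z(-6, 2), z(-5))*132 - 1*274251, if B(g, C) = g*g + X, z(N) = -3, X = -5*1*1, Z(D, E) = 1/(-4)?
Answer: -1099611/4 ≈ -2.7490e+5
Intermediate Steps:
Z(D, E) = -¼
X = -5 (X = -5*1 = -5)
B(g, C) = -5 + g² (B(g, C) = g*g - 5 = g² - 5 = -5 + g²)
B(Z(-6, 2), z(-5))*132 - 1*274251 = (-5 + (-¼)²)*132 - 1*274251 = (-5 + 1/16)*132 - 274251 = -79/16*132 - 274251 = -2607/4 - 274251 = -1099611/4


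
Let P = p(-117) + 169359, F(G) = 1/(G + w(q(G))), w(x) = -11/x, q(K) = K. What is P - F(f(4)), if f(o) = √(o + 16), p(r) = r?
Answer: 169242 - 2*√5/9 ≈ 1.6924e+5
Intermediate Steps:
f(o) = √(16 + o)
F(G) = 1/(G - 11/G)
P = 169242 (P = -117 + 169359 = 169242)
P - F(f(4)) = 169242 - √(16 + 4)/(-11 + (√(16 + 4))²) = 169242 - √20/(-11 + (√20)²) = 169242 - 2*√5/(-11 + (2*√5)²) = 169242 - 2*√5/(-11 + 20) = 169242 - 2*√5/9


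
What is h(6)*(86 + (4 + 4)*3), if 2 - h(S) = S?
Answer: -440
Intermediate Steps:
h(S) = 2 - S
h(6)*(86 + (4 + 4)*3) = (2 - 1*6)*(86 + (4 + 4)*3) = (2 - 6)*(86 + 8*3) = -4*(86 + 24) = -4*110 = -440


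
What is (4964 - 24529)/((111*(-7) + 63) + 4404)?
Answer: -3913/738 ≈ -5.3022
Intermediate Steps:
(4964 - 24529)/((111*(-7) + 63) + 4404) = -19565/((-777 + 63) + 4404) = -19565/(-714 + 4404) = -19565/3690 = -19565*1/3690 = -3913/738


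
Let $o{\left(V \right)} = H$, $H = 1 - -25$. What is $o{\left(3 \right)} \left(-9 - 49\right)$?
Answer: $-1508$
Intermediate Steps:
$H = 26$ ($H = 1 + 25 = 26$)
$o{\left(V \right)} = 26$
$o{\left(3 \right)} \left(-9 - 49\right) = 26 \left(-9 - 49\right) = 26 \left(-58\right) = -1508$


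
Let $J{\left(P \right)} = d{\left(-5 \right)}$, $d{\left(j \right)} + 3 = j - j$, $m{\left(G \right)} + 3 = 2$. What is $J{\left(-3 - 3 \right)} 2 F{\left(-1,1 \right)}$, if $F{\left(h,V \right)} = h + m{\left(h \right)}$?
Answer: $12$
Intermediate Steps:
$m{\left(G \right)} = -1$ ($m{\left(G \right)} = -3 + 2 = -1$)
$d{\left(j \right)} = -3$ ($d{\left(j \right)} = -3 + \left(j - j\right) = -3 + 0 = -3$)
$F{\left(h,V \right)} = -1 + h$ ($F{\left(h,V \right)} = h - 1 = -1 + h$)
$J{\left(P \right)} = -3$
$J{\left(-3 - 3 \right)} 2 F{\left(-1,1 \right)} = \left(-3\right) 2 \left(-1 - 1\right) = \left(-6\right) \left(-2\right) = 12$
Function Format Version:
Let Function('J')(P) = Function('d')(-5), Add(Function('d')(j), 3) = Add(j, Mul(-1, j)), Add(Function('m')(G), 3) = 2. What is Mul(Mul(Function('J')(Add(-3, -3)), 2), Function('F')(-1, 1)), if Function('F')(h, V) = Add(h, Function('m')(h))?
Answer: 12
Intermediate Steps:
Function('m')(G) = -1 (Function('m')(G) = Add(-3, 2) = -1)
Function('d')(j) = -3 (Function('d')(j) = Add(-3, Add(j, Mul(-1, j))) = Add(-3, 0) = -3)
Function('F')(h, V) = Add(-1, h) (Function('F')(h, V) = Add(h, -1) = Add(-1, h))
Function('J')(P) = -3
Mul(Mul(Function('J')(Add(-3, -3)), 2), Function('F')(-1, 1)) = Mul(Mul(-3, 2), Add(-1, -1)) = Mul(-6, -2) = 12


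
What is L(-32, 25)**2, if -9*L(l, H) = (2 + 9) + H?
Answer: 16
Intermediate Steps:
L(l, H) = -11/9 - H/9 (L(l, H) = -((2 + 9) + H)/9 = -(11 + H)/9 = -11/9 - H/9)
L(-32, 25)**2 = (-11/9 - 1/9*25)**2 = (-11/9 - 25/9)**2 = (-4)**2 = 16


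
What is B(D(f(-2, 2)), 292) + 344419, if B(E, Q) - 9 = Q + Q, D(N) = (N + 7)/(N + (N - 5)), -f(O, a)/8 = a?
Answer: 345012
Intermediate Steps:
f(O, a) = -8*a
D(N) = (7 + N)/(-5 + 2*N) (D(N) = (7 + N)/(N + (-5 + N)) = (7 + N)/(-5 + 2*N))
B(E, Q) = 9 + 2*Q (B(E, Q) = 9 + (Q + Q) = 9 + 2*Q)
B(D(f(-2, 2)), 292) + 344419 = (9 + 2*292) + 344419 = (9 + 584) + 344419 = 593 + 344419 = 345012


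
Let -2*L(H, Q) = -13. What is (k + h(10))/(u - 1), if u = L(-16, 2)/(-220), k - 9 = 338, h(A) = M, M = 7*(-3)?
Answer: -143440/453 ≈ -316.64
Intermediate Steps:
M = -21
h(A) = -21
L(H, Q) = 13/2 (L(H, Q) = -1/2*(-13) = 13/2)
k = 347 (k = 9 + 338 = 347)
u = -13/440 (u = (13/2)/(-220) = (13/2)*(-1/220) = -13/440 ≈ -0.029545)
(k + h(10))/(u - 1) = (347 - 21)/(-13/440 - 1) = 326/(-453/440) = 326*(-440/453) = -143440/453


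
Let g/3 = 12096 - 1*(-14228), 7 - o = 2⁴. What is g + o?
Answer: 78963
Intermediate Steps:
o = -9 (o = 7 - 1*2⁴ = 7 - 1*16 = 7 - 16 = -9)
g = 78972 (g = 3*(12096 - 1*(-14228)) = 3*(12096 + 14228) = 3*26324 = 78972)
g + o = 78972 - 9 = 78963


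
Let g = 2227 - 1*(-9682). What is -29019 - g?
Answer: -40928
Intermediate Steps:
g = 11909 (g = 2227 + 9682 = 11909)
-29019 - g = -29019 - 1*11909 = -29019 - 11909 = -40928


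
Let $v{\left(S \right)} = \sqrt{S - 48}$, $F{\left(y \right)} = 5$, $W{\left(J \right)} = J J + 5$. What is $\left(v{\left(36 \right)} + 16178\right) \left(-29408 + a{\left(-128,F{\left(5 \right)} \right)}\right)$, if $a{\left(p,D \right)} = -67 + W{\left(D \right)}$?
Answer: $-476361210 - 58890 i \sqrt{3} \approx -4.7636 \cdot 10^{8} - 1.02 \cdot 10^{5} i$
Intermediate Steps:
$W{\left(J \right)} = 5 + J^{2}$ ($W{\left(J \right)} = J^{2} + 5 = 5 + J^{2}$)
$v{\left(S \right)} = \sqrt{-48 + S}$
$a{\left(p,D \right)} = -62 + D^{2}$ ($a{\left(p,D \right)} = -67 + \left(5 + D^{2}\right) = -62 + D^{2}$)
$\left(v{\left(36 \right)} + 16178\right) \left(-29408 + a{\left(-128,F{\left(5 \right)} \right)}\right) = \left(\sqrt{-48 + 36} + 16178\right) \left(-29408 - \left(62 - 5^{2}\right)\right) = \left(\sqrt{-12} + 16178\right) \left(-29408 + \left(-62 + 25\right)\right) = \left(2 i \sqrt{3} + 16178\right) \left(-29408 - 37\right) = \left(16178 + 2 i \sqrt{3}\right) \left(-29445\right) = -476361210 - 58890 i \sqrt{3}$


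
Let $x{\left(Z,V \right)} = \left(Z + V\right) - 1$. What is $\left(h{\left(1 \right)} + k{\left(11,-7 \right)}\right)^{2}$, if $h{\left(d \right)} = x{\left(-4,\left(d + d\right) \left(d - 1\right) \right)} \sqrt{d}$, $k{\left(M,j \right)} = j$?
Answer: $144$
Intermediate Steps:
$x{\left(Z,V \right)} = -1 + V + Z$ ($x{\left(Z,V \right)} = \left(V + Z\right) - 1 = -1 + V + Z$)
$h{\left(d \right)} = \sqrt{d} \left(-5 + 2 d \left(-1 + d\right)\right)$ ($h{\left(d \right)} = \left(-1 + \left(d + d\right) \left(d - 1\right) - 4\right) \sqrt{d} = \left(-1 + 2 d \left(-1 + d\right) - 4\right) \sqrt{d} = \left(-5 + 2 d \left(-1 + d\right)\right) \sqrt{d} = \sqrt{d} \left(-5 + 2 d \left(-1 + d\right)\right)$)
$\left(h{\left(1 \right)} + k{\left(11,-7 \right)}\right)^{2} = \left(\sqrt{1} \left(-5 + 2 \cdot 1 \left(-1 + 1\right)\right) - 7\right)^{2} = \left(1 \left(-5 + 2 \cdot 1 \cdot 0\right) - 7\right)^{2} = \left(1 \left(-5 + 0\right) - 7\right)^{2} = \left(1 \left(-5\right) - 7\right)^{2} = \left(-5 - 7\right)^{2} = \left(-12\right)^{2} = 144$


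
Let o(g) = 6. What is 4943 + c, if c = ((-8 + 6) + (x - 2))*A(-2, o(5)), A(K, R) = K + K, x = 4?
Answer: 4943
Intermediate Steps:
A(K, R) = 2*K
c = 0 (c = ((-8 + 6) + (4 - 2))*(2*(-2)) = (-2 + 2)*(-4) = 0*(-4) = 0)
4943 + c = 4943 + 0 = 4943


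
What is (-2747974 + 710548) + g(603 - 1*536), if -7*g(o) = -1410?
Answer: -14260572/7 ≈ -2.0372e+6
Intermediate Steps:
g(o) = 1410/7 (g(o) = -1/7*(-1410) = 1410/7)
(-2747974 + 710548) + g(603 - 1*536) = (-2747974 + 710548) + 1410/7 = -2037426 + 1410/7 = -14260572/7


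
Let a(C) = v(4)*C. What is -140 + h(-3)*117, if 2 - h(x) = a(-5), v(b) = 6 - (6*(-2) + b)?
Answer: 8284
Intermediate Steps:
v(b) = 18 - b (v(b) = 6 - (-12 + b) = 6 + (12 - b) = 18 - b)
a(C) = 14*C (a(C) = (18 - 1*4)*C = (18 - 4)*C = 14*C)
h(x) = 72 (h(x) = 2 - 14*(-5) = 2 - 1*(-70) = 2 + 70 = 72)
-140 + h(-3)*117 = -140 + 72*117 = -140 + 8424 = 8284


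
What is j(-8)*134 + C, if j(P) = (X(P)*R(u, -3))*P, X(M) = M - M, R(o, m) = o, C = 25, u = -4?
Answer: 25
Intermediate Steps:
X(M) = 0
j(P) = 0 (j(P) = (0*(-4))*P = 0*P = 0)
j(-8)*134 + C = 0*134 + 25 = 0 + 25 = 25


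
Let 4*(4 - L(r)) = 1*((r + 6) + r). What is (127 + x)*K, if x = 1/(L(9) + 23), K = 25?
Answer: 66700/21 ≈ 3176.2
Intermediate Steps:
L(r) = 5/2 - r/2 (L(r) = 4 - ((r + 6) + r)/4 = 4 - ((6 + r) + r)/4 = 4 - (6 + 2*r)/4 = 4 + (-3/2 - r/2) = 5/2 - r/2)
x = 1/21 (x = 1/((5/2 - ½*9) + 23) = 1/((5/2 - 9/2) + 23) = 1/(-2 + 23) = 1/21 ≈ 0.047619)
(127 + x)*K = (127 + 1/21)*25 = (2668/21)*25 = 66700/21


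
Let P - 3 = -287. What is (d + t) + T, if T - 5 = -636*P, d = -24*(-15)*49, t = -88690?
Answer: 109579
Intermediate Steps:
d = 17640 (d = 360*49 = 17640)
P = -284 (P = 3 - 287 = -284)
T = 180629 (T = 5 - 636*(-284) = 5 + 180624 = 180629)
(d + t) + T = (17640 - 88690) + 180629 = -71050 + 180629 = 109579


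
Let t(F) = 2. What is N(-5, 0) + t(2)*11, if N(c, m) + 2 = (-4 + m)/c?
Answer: 104/5 ≈ 20.800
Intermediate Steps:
N(c, m) = -2 + (-4 + m)/c
N(-5, 0) + t(2)*11 = (-4 + 0 - 2*(-5))/(-5) + 2*11 = -(-4 + 0 + 10)/5 + 22 = -⅕*6 + 22 = -6/5 + 22 = 104/5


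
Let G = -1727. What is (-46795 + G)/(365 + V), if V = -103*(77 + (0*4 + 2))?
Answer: 24261/3886 ≈ 6.2432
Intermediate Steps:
V = -8137 (V = -103*(77 + (0 + 2)) = -103*(77 + 2) = -103*79 = -8137)
(-46795 + G)/(365 + V) = (-46795 - 1727)/(365 - 8137) = -48522/(-7772) = -48522*(-1/7772) = 24261/3886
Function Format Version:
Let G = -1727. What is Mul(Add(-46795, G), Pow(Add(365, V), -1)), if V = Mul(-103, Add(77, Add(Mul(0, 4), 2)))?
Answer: Rational(24261, 3886) ≈ 6.2432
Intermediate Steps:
V = -8137 (V = Mul(-103, Add(77, Add(0, 2))) = Mul(-103, Add(77, 2)) = Mul(-103, 79) = -8137)
Mul(Add(-46795, G), Pow(Add(365, V), -1)) = Mul(Add(-46795, -1727), Pow(Add(365, -8137), -1)) = Mul(-48522, Pow(-7772, -1)) = Mul(-48522, Rational(-1, 7772)) = Rational(24261, 3886)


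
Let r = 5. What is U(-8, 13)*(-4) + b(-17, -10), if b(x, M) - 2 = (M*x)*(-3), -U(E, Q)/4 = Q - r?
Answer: -380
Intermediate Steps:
U(E, Q) = 20 - 4*Q (U(E, Q) = -4*(Q - 1*5) = -4*(Q - 5) = -4*(-5 + Q) = 20 - 4*Q)
b(x, M) = 2 - 3*M*x (b(x, M) = 2 + (M*x)*(-3) = 2 - 3*M*x)
U(-8, 13)*(-4) + b(-17, -10) = (20 - 4*13)*(-4) + (2 - 3*(-10)*(-17)) = (20 - 52)*(-4) + (2 - 510) = -32*(-4) - 508 = 128 - 508 = -380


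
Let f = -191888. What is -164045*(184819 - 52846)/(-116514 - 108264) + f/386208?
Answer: 43547766297148/452140947 ≈ 96315.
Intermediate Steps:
-164045*(184819 - 52846)/(-116514 - 108264) + f/386208 = -164045*(184819 - 52846)/(-116514 - 108264) - 191888/386208 = -164045/((-224778/131973)) - 191888*1/386208 = -164045/((-224778*1/131973)) - 11993/24138 = -164045/(-74926/43991) - 11993/24138 = -164045*(-43991/74926) - 11993/24138 = 7216503595/74926 - 11993/24138 = 43547766297148/452140947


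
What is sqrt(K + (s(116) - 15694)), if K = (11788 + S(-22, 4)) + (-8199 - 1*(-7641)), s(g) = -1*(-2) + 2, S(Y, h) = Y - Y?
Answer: 2*I*sqrt(1115) ≈ 66.783*I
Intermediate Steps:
S(Y, h) = 0
s(g) = 4 (s(g) = 2 + 2 = 4)
K = 11230 (K = (11788 + 0) + (-8199 - 1*(-7641)) = 11788 + (-8199 + 7641) = 11788 - 558 = 11230)
sqrt(K + (s(116) - 15694)) = sqrt(11230 + (4 - 15694)) = sqrt(11230 - 15690) = sqrt(-4460) = 2*I*sqrt(1115)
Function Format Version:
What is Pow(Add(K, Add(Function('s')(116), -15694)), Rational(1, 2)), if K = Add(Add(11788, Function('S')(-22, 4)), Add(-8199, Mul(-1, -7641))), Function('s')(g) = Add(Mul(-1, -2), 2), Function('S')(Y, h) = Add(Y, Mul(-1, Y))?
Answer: Mul(2, I, Pow(1115, Rational(1, 2))) ≈ Mul(66.783, I)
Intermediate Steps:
Function('S')(Y, h) = 0
Function('s')(g) = 4 (Function('s')(g) = Add(2, 2) = 4)
K = 11230 (K = Add(Add(11788, 0), Add(-8199, Mul(-1, -7641))) = Add(11788, Add(-8199, 7641)) = Add(11788, -558) = 11230)
Pow(Add(K, Add(Function('s')(116), -15694)), Rational(1, 2)) = Pow(Add(11230, Add(4, -15694)), Rational(1, 2)) = Pow(Add(11230, -15690), Rational(1, 2)) = Pow(-4460, Rational(1, 2)) = Mul(2, I, Pow(1115, Rational(1, 2)))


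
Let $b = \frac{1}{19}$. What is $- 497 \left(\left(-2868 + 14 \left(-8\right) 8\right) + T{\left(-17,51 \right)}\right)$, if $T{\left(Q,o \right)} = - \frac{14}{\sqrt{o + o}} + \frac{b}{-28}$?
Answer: $\frac{142173879}{76} + \frac{3479 \sqrt{102}}{51} \approx 1.8714 \cdot 10^{6}$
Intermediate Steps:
$b = \frac{1}{19} \approx 0.052632$
$T{\left(Q,o \right)} = - \frac{1}{532} - \frac{7 \sqrt{2}}{\sqrt{o}}$ ($T{\left(Q,o \right)} = - \frac{14}{\sqrt{o + o}} + \frac{1}{19 \left(-28\right)} = - \frac{14}{\sqrt{2 o}} + \frac{1}{19} \left(- \frac{1}{28}\right) = - \frac{14}{\sqrt{2} \sqrt{o}} - \frac{1}{532} = - 14 \frac{\sqrt{2}}{2 \sqrt{o}} - \frac{1}{532} = - \frac{7 \sqrt{2}}{\sqrt{o}} - \frac{1}{532} = - \frac{1}{532} - \frac{7 \sqrt{2}}{\sqrt{o}}$)
$- 497 \left(\left(-2868 + 14 \left(-8\right) 8\right) + T{\left(-17,51 \right)}\right) = - 497 \left(\left(-2868 + 14 \left(-8\right) 8\right) - \left(\frac{1}{532} + \frac{7 \sqrt{2}}{\sqrt{51}}\right)\right) = - 497 \left(\left(-2868 - 896\right) - \left(\frac{1}{532} + 7 \sqrt{2} \frac{\sqrt{51}}{51}\right)\right) = - 497 \left(\left(-2868 - 896\right) - \left(\frac{1}{532} + \frac{7 \sqrt{102}}{51}\right)\right) = - 497 \left(-3764 - \left(\frac{1}{532} + \frac{7 \sqrt{102}}{51}\right)\right) = - 497 \left(- \frac{2002449}{532} - \frac{7 \sqrt{102}}{51}\right) = \frac{142173879}{76} + \frac{3479 \sqrt{102}}{51}$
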